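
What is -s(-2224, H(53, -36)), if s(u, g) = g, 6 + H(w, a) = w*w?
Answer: -2803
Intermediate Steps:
H(w, a) = -6 + w² (H(w, a) = -6 + w*w = -6 + w²)
-s(-2224, H(53, -36)) = -(-6 + 53²) = -(-6 + 2809) = -1*2803 = -2803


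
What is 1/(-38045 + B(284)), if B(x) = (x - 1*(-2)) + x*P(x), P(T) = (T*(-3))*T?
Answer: -1/68756671 ≈ -1.4544e-8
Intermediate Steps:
P(T) = -3*T² (P(T) = (-3*T)*T = -3*T²)
B(x) = 2 + x - 3*x³ (B(x) = (x - 1*(-2)) + x*(-3*x²) = (x + 2) - 3*x³ = (2 + x) - 3*x³ = 2 + x - 3*x³)
1/(-38045 + B(284)) = 1/(-38045 + (2 + 284 - 3*284³)) = 1/(-38045 + (2 + 284 - 3*22906304)) = 1/(-38045 + (2 + 284 - 68718912)) = 1/(-38045 - 68718626) = 1/(-68756671) = -1/68756671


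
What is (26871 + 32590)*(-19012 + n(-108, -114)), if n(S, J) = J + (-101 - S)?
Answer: -1136834859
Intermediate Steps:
n(S, J) = -101 + J - S
(26871 + 32590)*(-19012 + n(-108, -114)) = (26871 + 32590)*(-19012 + (-101 - 114 - 1*(-108))) = 59461*(-19012 + (-101 - 114 + 108)) = 59461*(-19012 - 107) = 59461*(-19119) = -1136834859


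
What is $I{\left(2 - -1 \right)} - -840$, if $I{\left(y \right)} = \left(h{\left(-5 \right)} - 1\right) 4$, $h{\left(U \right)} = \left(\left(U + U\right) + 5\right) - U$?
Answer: $836$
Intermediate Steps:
$h{\left(U \right)} = 5 + U$ ($h{\left(U \right)} = \left(2 U + 5\right) - U = \left(5 + 2 U\right) - U = 5 + U$)
$I{\left(y \right)} = -4$ ($I{\left(y \right)} = \left(\left(5 - 5\right) - 1\right) 4 = \left(0 - 1\right) 4 = \left(-1\right) 4 = -4$)
$I{\left(2 - -1 \right)} - -840 = -4 - -840 = -4 + 840 = 836$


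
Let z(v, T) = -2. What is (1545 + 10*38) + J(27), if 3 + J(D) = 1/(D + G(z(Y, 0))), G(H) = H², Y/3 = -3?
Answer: 59583/31 ≈ 1922.0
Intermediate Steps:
Y = -9 (Y = 3*(-3) = -9)
J(D) = -3 + 1/(4 + D) (J(D) = -3 + 1/(D + (-2)²) = -3 + 1/(D + 4) = -3 + 1/(4 + D))
(1545 + 10*38) + J(27) = (1545 + 10*38) + (-11 - 3*27)/(4 + 27) = (1545 + 380) + (-11 - 81)/31 = 1925 + (1/31)*(-92) = 1925 - 92/31 = 59583/31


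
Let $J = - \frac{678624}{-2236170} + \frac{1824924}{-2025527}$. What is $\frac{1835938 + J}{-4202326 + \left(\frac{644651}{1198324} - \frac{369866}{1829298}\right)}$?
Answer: $- \frac{1519071423452594256173804442648}{3477042746573607436875351353785} \approx -0.43689$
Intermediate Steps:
$J = - \frac{451044844372}{754903785265}$ ($J = \left(-678624\right) \left(- \frac{1}{2236170}\right) + 1824924 \left(- \frac{1}{2025527}\right) = \frac{113104}{372695} - \frac{1824924}{2025527} = - \frac{451044844372}{754903785265} \approx -0.59749$)
$\frac{1835938 + J}{-4202326 + \left(\frac{644651}{1198324} - \frac{369866}{1829298}\right)} = \frac{1835938 - \frac{451044844372}{754903785265}}{-4202326 + \left(\frac{644651}{1198324} - \frac{369866}{1829298}\right)} = \frac{1385956094667009198}{754903785265 \left(-4202326 + \left(644651 \cdot \frac{1}{1198324} - \frac{184933}{914649}\right)\right)} = \frac{1385956094667009198}{754903785265 \left(-4202326 + \left(\frac{644651}{1198324} - \frac{184933}{914649}\right)\right)} = \frac{1385956094667009198}{754903785265 \left(-4202326 + \frac{368019740207}{1096045848276}\right)} = \frac{1385956094667009198}{754903785265 \left(- \frac{4605941597382549769}{1096045848276}\right)} = \frac{1385956094667009198}{754903785265} \left(- \frac{1096045848276}{4605941597382549769}\right) = - \frac{1519071423452594256173804442648}{3477042746573607436875351353785}$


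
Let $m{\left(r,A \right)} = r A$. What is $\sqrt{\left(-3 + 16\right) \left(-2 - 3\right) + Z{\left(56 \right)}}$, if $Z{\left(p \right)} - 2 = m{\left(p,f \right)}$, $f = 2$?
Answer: $7$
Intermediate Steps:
$m{\left(r,A \right)} = A r$
$Z{\left(p \right)} = 2 + 2 p$
$\sqrt{\left(-3 + 16\right) \left(-2 - 3\right) + Z{\left(56 \right)}} = \sqrt{\left(-3 + 16\right) \left(-2 - 3\right) + \left(2 + 2 \cdot 56\right)} = \sqrt{13 \left(-2 - 3\right) + \left(2 + 112\right)} = \sqrt{13 \left(-5\right) + 114} = \sqrt{-65 + 114} = \sqrt{49} = 7$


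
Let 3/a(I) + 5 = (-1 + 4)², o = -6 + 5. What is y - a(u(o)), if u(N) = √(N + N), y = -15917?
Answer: -63671/4 ≈ -15918.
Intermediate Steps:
o = -1
u(N) = √2*√N (u(N) = √(2*N) = √2*√N)
a(I) = ¾ (a(I) = 3/(-5 + (-1 + 4)²) = 3/(-5 + 3²) = 3/(-5 + 9) = 3/4 = 3*(¼) = ¾)
y - a(u(o)) = -15917 - 1*¾ = -15917 - ¾ = -63671/4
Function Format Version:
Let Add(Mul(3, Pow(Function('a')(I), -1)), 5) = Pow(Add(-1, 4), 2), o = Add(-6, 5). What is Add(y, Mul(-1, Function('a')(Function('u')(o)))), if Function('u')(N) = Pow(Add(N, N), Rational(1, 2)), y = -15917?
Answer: Rational(-63671, 4) ≈ -15918.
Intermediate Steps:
o = -1
Function('u')(N) = Mul(Pow(2, Rational(1, 2)), Pow(N, Rational(1, 2))) (Function('u')(N) = Pow(Mul(2, N), Rational(1, 2)) = Mul(Pow(2, Rational(1, 2)), Pow(N, Rational(1, 2))))
Function('a')(I) = Rational(3, 4) (Function('a')(I) = Mul(3, Pow(Add(-5, Pow(Add(-1, 4), 2)), -1)) = Mul(3, Pow(Add(-5, Pow(3, 2)), -1)) = Mul(3, Pow(Add(-5, 9), -1)) = Mul(3, Pow(4, -1)) = Mul(3, Rational(1, 4)) = Rational(3, 4))
Add(y, Mul(-1, Function('a')(Function('u')(o)))) = Add(-15917, Mul(-1, Rational(3, 4))) = Add(-15917, Rational(-3, 4)) = Rational(-63671, 4)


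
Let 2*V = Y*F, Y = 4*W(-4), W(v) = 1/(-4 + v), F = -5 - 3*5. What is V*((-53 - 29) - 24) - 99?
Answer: -629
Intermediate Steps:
F = -20 (F = -5 - 15 = -20)
Y = -½ (Y = 4/(-4 - 4) = 4/(-8) = 4*(-⅛) = -½ ≈ -0.50000)
V = 5 (V = (-½*(-20))/2 = (½)*10 = 5)
V*((-53 - 29) - 24) - 99 = 5*((-53 - 29) - 24) - 99 = 5*(-82 - 24) - 99 = 5*(-106) - 99 = -530 - 99 = -629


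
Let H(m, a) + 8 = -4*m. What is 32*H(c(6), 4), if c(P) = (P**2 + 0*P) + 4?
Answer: -5376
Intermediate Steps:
c(P) = 4 + P**2 (c(P) = (P**2 + 0) + 4 = P**2 + 4 = 4 + P**2)
H(m, a) = -8 - 4*m
32*H(c(6), 4) = 32*(-8 - 4*(4 + 6**2)) = 32*(-8 - 4*(4 + 36)) = 32*(-8 - 4*40) = 32*(-8 - 160) = 32*(-168) = -5376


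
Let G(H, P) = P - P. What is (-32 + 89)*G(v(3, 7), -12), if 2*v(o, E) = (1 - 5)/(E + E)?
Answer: 0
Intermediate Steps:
v(o, E) = -1/E (v(o, E) = ((1 - 5)/(E + E))/2 = (-4*1/(2*E))/2 = (-2/E)/2 = -1/E)
G(H, P) = 0
(-32 + 89)*G(v(3, 7), -12) = (-32 + 89)*0 = 57*0 = 0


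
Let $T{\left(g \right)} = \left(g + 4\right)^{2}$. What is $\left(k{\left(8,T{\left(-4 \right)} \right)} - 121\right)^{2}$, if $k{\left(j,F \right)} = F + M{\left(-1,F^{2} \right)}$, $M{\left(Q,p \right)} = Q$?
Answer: $14884$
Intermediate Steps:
$T{\left(g \right)} = \left(4 + g\right)^{2}$
$k{\left(j,F \right)} = -1 + F$ ($k{\left(j,F \right)} = F - 1 = -1 + F$)
$\left(k{\left(8,T{\left(-4 \right)} \right)} - 121\right)^{2} = \left(\left(-1 + \left(4 - 4\right)^{2}\right) - 121\right)^{2} = \left(\left(-1 + 0^{2}\right) - 121\right)^{2} = \left(\left(-1 + 0\right) - 121\right)^{2} = \left(-1 - 121\right)^{2} = \left(-122\right)^{2} = 14884$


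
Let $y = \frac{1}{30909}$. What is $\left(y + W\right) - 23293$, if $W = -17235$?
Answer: $- \frac{1252679951}{30909} \approx -40528.0$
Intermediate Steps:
$y = \frac{1}{30909} \approx 3.2353 \cdot 10^{-5}$
$\left(y + W\right) - 23293 = \left(\frac{1}{30909} - 17235\right) - 23293 = - \frac{532716614}{30909} - 23293 = - \frac{1252679951}{30909}$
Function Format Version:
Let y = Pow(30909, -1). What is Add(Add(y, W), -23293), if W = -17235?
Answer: Rational(-1252679951, 30909) ≈ -40528.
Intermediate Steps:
y = Rational(1, 30909) ≈ 3.2353e-5
Add(Add(y, W), -23293) = Add(Add(Rational(1, 30909), -17235), -23293) = Add(Rational(-532716614, 30909), -23293) = Rational(-1252679951, 30909)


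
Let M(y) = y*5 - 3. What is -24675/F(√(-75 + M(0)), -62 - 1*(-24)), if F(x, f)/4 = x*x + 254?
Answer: -24675/704 ≈ -35.050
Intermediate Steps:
M(y) = -3 + 5*y (M(y) = 5*y - 3 = -3 + 5*y)
F(x, f) = 1016 + 4*x² (F(x, f) = 4*(x*x + 254) = 4*(x² + 254) = 4*(254 + x²) = 1016 + 4*x²)
-24675/F(√(-75 + M(0)), -62 - 1*(-24)) = -24675/(1016 + 4*(√(-75 + (-3 + 5*0)))²) = -24675/(1016 + 4*(√(-75 + (-3 + 0)))²) = -24675/(1016 + 4*(√(-75 - 3))²) = -24675/(1016 + 4*(√(-78))²) = -24675/(1016 + 4*(I*√78)²) = -24675/(1016 + 4*(-78)) = -24675/(1016 - 312) = -24675/704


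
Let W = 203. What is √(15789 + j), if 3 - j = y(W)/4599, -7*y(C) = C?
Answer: √37112620307/1533 ≈ 125.67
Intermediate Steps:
y(C) = -C/7
j = 13826/4599 (j = 3 - (-⅐*203)/4599 = 3 - (-29)/4599 = 3 - 1*(-29/4599) = 3 + 29/4599 = 13826/4599 ≈ 3.0063)
√(15789 + j) = √(15789 + 13826/4599) = √(72627437/4599) = √37112620307/1533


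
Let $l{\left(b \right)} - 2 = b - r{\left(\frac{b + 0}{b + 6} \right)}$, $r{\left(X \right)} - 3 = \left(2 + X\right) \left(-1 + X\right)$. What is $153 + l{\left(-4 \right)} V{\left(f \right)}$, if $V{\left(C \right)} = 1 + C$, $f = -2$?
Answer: $158$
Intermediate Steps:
$r{\left(X \right)} = 3 + \left(-1 + X\right) \left(2 + X\right)$ ($r{\left(X \right)} = 3 + \left(2 + X\right) \left(-1 + X\right) = 3 + \left(-1 + X\right) \left(2 + X\right)$)
$l{\left(b \right)} = 1 + b - \frac{b}{6 + b} - \frac{b^{2}}{\left(6 + b\right)^{2}}$ ($l{\left(b \right)} = 2 - \left(1 + \left(\frac{b + 0}{b + 6}\right)^{2} - b + \frac{b + 0}{b + 6}\right) = 2 - \left(1 + \left(\frac{b}{6 + b}\right)^{2} - b + \frac{b}{6 + b}\right) = 2 - \left(1 - b + \frac{b}{6 + b} + \frac{b^{2}}{\left(6 + b\right)^{2}}\right) = 1 + b - \frac{b}{6 + b} - \frac{b^{2}}{\left(6 + b\right)^{2}}$)
$153 + l{\left(-4 \right)} V{\left(f \right)} = 153 + \frac{36 + \left(-4\right)^{3} + 11 \left(-4\right)^{2} + 42 \left(-4\right)}{36 + \left(-4\right)^{2} + 12 \left(-4\right)} \left(1 - 2\right) = 153 + \frac{36 - 64 + 11 \cdot 16 - 168}{36 + 16 - 48} \left(-1\right) = 153 + \frac{36 - 64 + 176 - 168}{4} \left(-1\right) = 153 + \frac{1}{4} \left(-20\right) \left(-1\right) = 153 - -5 = 153 + 5 = 158$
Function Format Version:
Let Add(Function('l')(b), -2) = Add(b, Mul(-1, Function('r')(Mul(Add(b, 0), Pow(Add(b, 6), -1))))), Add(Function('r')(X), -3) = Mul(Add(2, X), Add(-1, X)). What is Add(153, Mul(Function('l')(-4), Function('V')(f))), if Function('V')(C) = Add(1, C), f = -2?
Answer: 158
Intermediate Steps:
Function('r')(X) = Add(3, Mul(Add(-1, X), Add(2, X))) (Function('r')(X) = Add(3, Mul(Add(2, X), Add(-1, X))) = Add(3, Mul(Add(-1, X), Add(2, X))))
Function('l')(b) = Add(1, b, Mul(-1, b, Pow(Add(6, b), -1)), Mul(-1, Pow(b, 2), Pow(Add(6, b), -2))) (Function('l')(b) = Add(2, Add(b, Mul(-1, Add(1, Mul(Add(b, 0), Pow(Add(b, 6), -1)), Pow(Mul(Add(b, 0), Pow(Add(b, 6), -1)), 2))))) = Add(2, Add(b, Mul(-1, Add(1, Mul(b, Pow(Add(6, b), -1)), Pow(Mul(b, Pow(Add(6, b), -1)), 2))))) = Add(2, Add(b, Mul(-1, Add(1, Mul(b, Pow(Add(6, b), -1)), Mul(Pow(b, 2), Pow(Add(6, b), -2)))))) = Add(2, Add(b, Add(-1, Mul(-1, b, Pow(Add(6, b), -1)), Mul(-1, Pow(b, 2), Pow(Add(6, b), -2))))) = Add(2, Add(-1, b, Mul(-1, b, Pow(Add(6, b), -1)), Mul(-1, Pow(b, 2), Pow(Add(6, b), -2)))) = Add(1, b, Mul(-1, b, Pow(Add(6, b), -1)), Mul(-1, Pow(b, 2), Pow(Add(6, b), -2))))
Add(153, Mul(Function('l')(-4), Function('V')(f))) = Add(153, Mul(Mul(Pow(Add(36, Pow(-4, 2), Mul(12, -4)), -1), Add(36, Pow(-4, 3), Mul(11, Pow(-4, 2)), Mul(42, -4))), Add(1, -2))) = Add(153, Mul(Mul(Pow(Add(36, 16, -48), -1), Add(36, -64, Mul(11, 16), -168)), -1)) = Add(153, Mul(Mul(Pow(4, -1), Add(36, -64, 176, -168)), -1)) = Add(153, Mul(Mul(Rational(1, 4), -20), -1)) = Add(153, Mul(-5, -1)) = Add(153, 5) = 158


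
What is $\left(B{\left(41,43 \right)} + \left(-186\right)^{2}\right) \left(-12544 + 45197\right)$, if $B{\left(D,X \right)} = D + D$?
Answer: $1132340734$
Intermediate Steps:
$B{\left(D,X \right)} = 2 D$
$\left(B{\left(41,43 \right)} + \left(-186\right)^{2}\right) \left(-12544 + 45197\right) = \left(2 \cdot 41 + \left(-186\right)^{2}\right) \left(-12544 + 45197\right) = \left(82 + 34596\right) 32653 = 34678 \cdot 32653 = 1132340734$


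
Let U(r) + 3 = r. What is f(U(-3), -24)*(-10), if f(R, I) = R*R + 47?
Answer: -830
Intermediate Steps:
U(r) = -3 + r
f(R, I) = 47 + R**2 (f(R, I) = R**2 + 47 = 47 + R**2)
f(U(-3), -24)*(-10) = (47 + (-3 - 3)**2)*(-10) = (47 + (-6)**2)*(-10) = (47 + 36)*(-10) = 83*(-10) = -830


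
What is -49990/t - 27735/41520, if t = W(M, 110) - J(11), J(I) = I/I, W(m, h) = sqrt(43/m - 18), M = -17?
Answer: 1175826353/506544 + 24995*I*sqrt(5933)/183 ≈ 2321.3 + 10521.0*I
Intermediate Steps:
W(m, h) = sqrt(-18 + 43/m)
J(I) = 1
t = -1 + I*sqrt(5933)/17 (t = sqrt(-18 + 43/(-17)) - 1*1 = sqrt(-18 + 43*(-1/17)) - 1 = sqrt(-18 - 43/17) - 1 = sqrt(-349/17) - 1 = I*sqrt(5933)/17 - 1 = -1 + I*sqrt(5933)/17 ≈ -1.0 + 4.5309*I)
-49990/t - 27735/41520 = -49990/(-1 + I*sqrt(5933)/17) - 27735/41520 = -49990/(-1 + I*sqrt(5933)/17) - 27735*1/41520 = -49990/(-1 + I*sqrt(5933)/17) - 1849/2768 = -1849/2768 - 49990/(-1 + I*sqrt(5933)/17)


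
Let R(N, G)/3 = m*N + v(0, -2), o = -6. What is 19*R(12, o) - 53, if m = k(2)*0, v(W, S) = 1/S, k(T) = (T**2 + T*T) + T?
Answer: -163/2 ≈ -81.500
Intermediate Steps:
k(T) = T + 2*T**2 (k(T) = (T**2 + T**2) + T = 2*T**2 + T = T + 2*T**2)
m = 0 (m = (2*(1 + 2*2))*0 = (2*(1 + 4))*0 = (2*5)*0 = 10*0 = 0)
R(N, G) = -3/2 (R(N, G) = 3*(0*N + 1/(-2)) = 3*(0 - 1/2) = 3*(-1/2) = -3/2)
19*R(12, o) - 53 = 19*(-3/2) - 53 = -57/2 - 53 = -163/2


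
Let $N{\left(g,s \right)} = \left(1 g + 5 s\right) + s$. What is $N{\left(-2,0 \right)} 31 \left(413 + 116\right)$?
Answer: $-32798$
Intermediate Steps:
$N{\left(g,s \right)} = g + 6 s$ ($N{\left(g,s \right)} = \left(g + 5 s\right) + s = g + 6 s$)
$N{\left(-2,0 \right)} 31 \left(413 + 116\right) = \left(-2 + 6 \cdot 0\right) 31 \left(413 + 116\right) = \left(-2 + 0\right) 31 \cdot 529 = \left(-2\right) 16399 = -32798$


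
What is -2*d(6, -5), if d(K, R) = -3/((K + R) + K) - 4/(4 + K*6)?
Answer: 37/35 ≈ 1.0571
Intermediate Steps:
d(K, R) = -4/(4 + 6*K) - 3/(R + 2*K) (d(K, R) = -3/(R + 2*K) - 4/(4 + 6*K) = -4/(4 + 6*K) - 3/(R + 2*K))
-2*d(6, -5) = -2*(-6 - 13*6 - 2*(-5))/(2*(-5) + 4*6 + 6*6² + 3*6*(-5)) = -2*(-6 - 78 + 10)/(-10 + 24 + 6*36 - 90) = -2*(-74)/(-10 + 24 + 216 - 90) = -2*(-74)/140 = -(-74)/70 = -2*(-37/70) = 37/35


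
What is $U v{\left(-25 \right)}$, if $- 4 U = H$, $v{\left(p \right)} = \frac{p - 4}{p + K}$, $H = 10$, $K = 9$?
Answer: $- \frac{145}{32} \approx -4.5313$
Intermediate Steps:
$v{\left(p \right)} = \frac{-4 + p}{9 + p}$ ($v{\left(p \right)} = \frac{p - 4}{p + 9} = \frac{-4 + p}{9 + p}$)
$U = - \frac{5}{2}$ ($U = \left(- \frac{1}{4}\right) 10 = - \frac{5}{2} \approx -2.5$)
$U v{\left(-25 \right)} = - \frac{5 \frac{-4 - 25}{9 - 25}}{2} = - \frac{5 \frac{1}{-16} \left(-29\right)}{2} = - \frac{5 \left(\left(- \frac{1}{16}\right) \left(-29\right)\right)}{2} = \left(- \frac{5}{2}\right) \frac{29}{16} = - \frac{145}{32}$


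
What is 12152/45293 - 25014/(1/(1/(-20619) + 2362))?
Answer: -18392487057630922/311298789 ≈ -5.9083e+7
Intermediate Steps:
12152/45293 - 25014/(1/(1/(-20619) + 2362)) = 12152*(1/45293) - 25014/(1/(-1/20619 + 2362)) = 12152/45293 - 25014/(1/(48702077/20619)) = 12152/45293 - 25014/20619/48702077 = 12152/45293 - 25014*48702077/20619 = 12152/45293 - 406077918026/6873 = -18392487057630922/311298789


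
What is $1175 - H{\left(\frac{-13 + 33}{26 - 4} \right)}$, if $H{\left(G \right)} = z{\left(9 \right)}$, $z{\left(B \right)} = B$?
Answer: $1166$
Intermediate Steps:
$H{\left(G \right)} = 9$
$1175 - H{\left(\frac{-13 + 33}{26 - 4} \right)} = 1175 - 9 = 1166$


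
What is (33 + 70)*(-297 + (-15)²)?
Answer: -7416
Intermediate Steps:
(33 + 70)*(-297 + (-15)²) = 103*(-297 + 225) = 103*(-72) = -7416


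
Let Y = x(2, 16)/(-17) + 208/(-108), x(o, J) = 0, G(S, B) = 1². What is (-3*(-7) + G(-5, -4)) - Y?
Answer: 646/27 ≈ 23.926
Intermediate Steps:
G(S, B) = 1
Y = -52/27 (Y = 0/(-17) + 208/(-108) = 0*(-1/17) + 208*(-1/108) = 0 - 52/27 = -52/27 ≈ -1.9259)
(-3*(-7) + G(-5, -4)) - Y = (-3*(-7) + 1) - 1*(-52/27) = (21 + 1) + 52/27 = 22 + 52/27 = 646/27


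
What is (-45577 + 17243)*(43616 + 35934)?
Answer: -2253969700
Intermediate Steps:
(-45577 + 17243)*(43616 + 35934) = -28334*79550 = -2253969700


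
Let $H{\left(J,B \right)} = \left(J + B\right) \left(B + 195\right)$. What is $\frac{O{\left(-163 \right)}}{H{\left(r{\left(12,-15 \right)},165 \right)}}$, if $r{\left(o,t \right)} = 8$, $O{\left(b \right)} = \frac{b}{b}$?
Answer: $\frac{1}{62280} \approx 1.6057 \cdot 10^{-5}$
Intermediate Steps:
$O{\left(b \right)} = 1$
$H{\left(J,B \right)} = \left(195 + B\right) \left(B + J\right)$ ($H{\left(J,B \right)} = \left(B + J\right) \left(195 + B\right) = \left(195 + B\right) \left(B + J\right)$)
$\frac{O{\left(-163 \right)}}{H{\left(r{\left(12,-15 \right)},165 \right)}} = 1 \frac{1}{165^{2} + 195 \cdot 165 + 195 \cdot 8 + 165 \cdot 8} = 1 \frac{1}{27225 + 32175 + 1560 + 1320} = 1 \cdot \frac{1}{62280} = \frac{1}{62280}$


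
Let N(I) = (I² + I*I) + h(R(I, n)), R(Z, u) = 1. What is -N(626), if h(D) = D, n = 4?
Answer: -783753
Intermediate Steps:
N(I) = 1 + 2*I² (N(I) = (I² + I*I) + 1 = (I² + I²) + 1 = 2*I² + 1 = 1 + 2*I²)
-N(626) = -(1 + 2*626²) = -(1 + 2*391876) = -(1 + 783752) = -1*783753 = -783753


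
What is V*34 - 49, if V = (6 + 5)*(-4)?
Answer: -1545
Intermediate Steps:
V = -44 (V = 11*(-4) = -44)
V*34 - 49 = -44*34 - 49 = -1496 - 49 = -1545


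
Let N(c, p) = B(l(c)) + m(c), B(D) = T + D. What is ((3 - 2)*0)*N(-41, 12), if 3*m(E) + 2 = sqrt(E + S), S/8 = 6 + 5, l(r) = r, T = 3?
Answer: 0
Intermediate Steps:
S = 88 (S = 8*(6 + 5) = 8*11 = 88)
B(D) = 3 + D
m(E) = -2/3 + sqrt(88 + E)/3 (m(E) = -2/3 + sqrt(E + 88)/3 = -2/3 + sqrt(88 + E)/3)
N(c, p) = 7/3 + c + sqrt(88 + c)/3 (N(c, p) = (3 + c) + (-2/3 + sqrt(88 + c)/3) = 7/3 + c + sqrt(88 + c)/3)
((3 - 2)*0)*N(-41, 12) = ((3 - 2)*0)*(7/3 - 41 + sqrt(88 - 41)/3) = (1*0)*(7/3 - 41 + sqrt(47)/3) = 0*(-116/3 + sqrt(47)/3) = 0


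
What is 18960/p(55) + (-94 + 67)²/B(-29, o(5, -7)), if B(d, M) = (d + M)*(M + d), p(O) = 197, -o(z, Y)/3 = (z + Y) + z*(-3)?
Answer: 9320253/95348 ≈ 97.750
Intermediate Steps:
o(z, Y) = -3*Y + 6*z (o(z, Y) = -3*((z + Y) + z*(-3)) = -3*((Y + z) - 3*z) = -3*(Y - 2*z) = -3*Y + 6*z)
B(d, M) = (M + d)² (B(d, M) = (M + d)*(M + d) = (M + d)²)
18960/p(55) + (-94 + 67)²/B(-29, o(5, -7)) = 18960/197 + (-94 + 67)²/(((-3*(-7) + 6*5) - 29)²) = 18960*(1/197) + (-27)²/(((21 + 30) - 29)²) = 18960/197 + 729/((51 - 29)²) = 18960/197 + 729/(22²) = 18960/197 + 729/484 = 9320253/95348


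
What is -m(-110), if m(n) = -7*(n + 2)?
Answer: -756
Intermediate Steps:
m(n) = -14 - 7*n (m(n) = -7*(2 + n) = -14 - 7*n)
-m(-110) = -(-14 - 7*(-110)) = -(-14 + 770) = -1*756 = -756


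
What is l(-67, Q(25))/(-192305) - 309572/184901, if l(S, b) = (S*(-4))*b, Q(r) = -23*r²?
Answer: 130559771808/7111477361 ≈ 18.359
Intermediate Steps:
l(S, b) = -4*S*b (l(S, b) = (-4*S)*b = -4*S*b)
l(-67, Q(25))/(-192305) - 309572/184901 = -4*(-67)*(-23*25²)/(-192305) - 309572/184901 = -4*(-67)*(-23*625)*(-1/192305) - 309572*1/184901 = -4*(-67)*(-14375)*(-1/192305) - 309572/184901 = -3852500*(-1/192305) - 309572/184901 = 770500/38461 - 309572/184901 = 130559771808/7111477361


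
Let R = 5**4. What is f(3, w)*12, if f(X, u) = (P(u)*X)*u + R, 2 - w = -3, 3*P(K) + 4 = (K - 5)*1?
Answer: 7260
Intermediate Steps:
R = 625
P(K) = -3 + K/3 (P(K) = -4/3 + ((K - 5)*1)/3 = -4/3 + ((-5 + K)*1)/3 = -4/3 + (-5 + K)/3 = -4/3 + (-5/3 + K/3) = -3 + K/3)
w = 5 (w = 2 - 1*(-3) = 2 + 3 = 5)
f(X, u) = 625 + X*u*(-3 + u/3) (f(X, u) = ((-3 + u/3)*X)*u + 625 = (X*(-3 + u/3))*u + 625 = X*u*(-3 + u/3) + 625 = 625 + X*u*(-3 + u/3))
f(3, w)*12 = (625 + (1/3)*3*5*(-9 + 5))*12 = (625 + (1/3)*3*5*(-4))*12 = (625 - 20)*12 = 605*12 = 7260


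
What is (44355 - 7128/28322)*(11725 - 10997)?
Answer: 65323189464/2023 ≈ 3.2290e+7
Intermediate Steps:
(44355 - 7128/28322)*(11725 - 10997) = (44355 - 7128*1/28322)*728 = (44355 - 3564/14161)*728 = (628107591/14161)*728 = 65323189464/2023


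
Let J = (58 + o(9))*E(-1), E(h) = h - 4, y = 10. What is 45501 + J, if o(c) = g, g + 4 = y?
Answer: 45181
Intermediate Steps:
g = 6 (g = -4 + 10 = 6)
o(c) = 6
E(h) = -4 + h
J = -320 (J = (58 + 6)*(-4 - 1) = 64*(-5) = -320)
45501 + J = 45501 - 320 = 45181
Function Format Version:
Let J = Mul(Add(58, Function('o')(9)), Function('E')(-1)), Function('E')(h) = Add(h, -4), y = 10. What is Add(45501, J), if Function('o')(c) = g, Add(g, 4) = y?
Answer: 45181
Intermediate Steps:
g = 6 (g = Add(-4, 10) = 6)
Function('o')(c) = 6
Function('E')(h) = Add(-4, h)
J = -320 (J = Mul(Add(58, 6), Add(-4, -1)) = Mul(64, -5) = -320)
Add(45501, J) = Add(45501, -320) = 45181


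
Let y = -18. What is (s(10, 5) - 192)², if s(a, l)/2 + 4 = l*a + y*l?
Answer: 78400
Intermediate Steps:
s(a, l) = -8 - 36*l + 2*a*l (s(a, l) = -8 + 2*(l*a - 18*l) = -8 + 2*(a*l - 18*l) = -8 + 2*(-18*l + a*l) = -8 + (-36*l + 2*a*l) = -8 - 36*l + 2*a*l)
(s(10, 5) - 192)² = ((-8 - 36*5 + 2*10*5) - 192)² = ((-8 - 180 + 100) - 192)² = (-88 - 192)² = (-280)² = 78400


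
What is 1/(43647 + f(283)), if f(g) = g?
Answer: 1/43930 ≈ 2.2763e-5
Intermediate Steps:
1/(43647 + f(283)) = 1/(43647 + 283) = 1/43930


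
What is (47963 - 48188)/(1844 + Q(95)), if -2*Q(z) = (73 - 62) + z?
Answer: -25/199 ≈ -0.12563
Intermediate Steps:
Q(z) = -11/2 - z/2 (Q(z) = -((73 - 62) + z)/2 = -(11 + z)/2 = -11/2 - z/2)
(47963 - 48188)/(1844 + Q(95)) = (47963 - 48188)/(1844 + (-11/2 - 1/2*95)) = -225/(1844 + (-11/2 - 95/2)) = -225/(1844 - 53) = -225/1791 = -225*1/1791 = -25/199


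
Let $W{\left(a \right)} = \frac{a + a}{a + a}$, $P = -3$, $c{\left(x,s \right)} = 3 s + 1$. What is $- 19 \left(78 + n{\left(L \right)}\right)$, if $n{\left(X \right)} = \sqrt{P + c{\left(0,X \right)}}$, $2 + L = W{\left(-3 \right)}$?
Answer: $-1482 - 19 i \sqrt{5} \approx -1482.0 - 42.485 i$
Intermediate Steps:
$c{\left(x,s \right)} = 1 + 3 s$
$W{\left(a \right)} = 1$ ($W{\left(a \right)} = \frac{2 a}{2 a} = 2 a \frac{1}{2 a} = 1$)
$L = -1$ ($L = -2 + 1 = -1$)
$n{\left(X \right)} = \sqrt{-2 + 3 X}$ ($n{\left(X \right)} = \sqrt{-3 + \left(1 + 3 X\right)} = \sqrt{-2 + 3 X}$)
$- 19 \left(78 + n{\left(L \right)}\right) = - 19 \left(78 + \sqrt{-2 + 3 \left(-1\right)}\right) = - 19 \left(78 + \sqrt{-2 - 3}\right) = - 19 \left(78 + \sqrt{-5}\right) = - 19 \left(78 + i \sqrt{5}\right) = -1482 - 19 i \sqrt{5}$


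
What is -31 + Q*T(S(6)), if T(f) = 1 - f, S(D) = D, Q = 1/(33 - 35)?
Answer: -57/2 ≈ -28.500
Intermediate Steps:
Q = -½ (Q = 1/(-2) = -½ ≈ -0.50000)
-31 + Q*T(S(6)) = -31 - (1 - 1*6)/2 = -31 - (1 - 6)/2 = -31 - ½*(-5) = -31 + 5/2 = -57/2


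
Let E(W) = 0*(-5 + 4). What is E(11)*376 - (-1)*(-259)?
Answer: -259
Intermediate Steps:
E(W) = 0 (E(W) = 0*(-1) = 0)
E(11)*376 - (-1)*(-259) = 0*376 - (-1)*(-259) = 0 - 1*259 = 0 - 259 = -259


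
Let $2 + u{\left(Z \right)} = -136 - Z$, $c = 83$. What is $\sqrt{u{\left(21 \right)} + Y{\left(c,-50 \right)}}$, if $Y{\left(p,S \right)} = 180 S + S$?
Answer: $i \sqrt{9209} \approx 95.964 i$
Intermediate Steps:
$Y{\left(p,S \right)} = 181 S$
$u{\left(Z \right)} = -138 - Z$ ($u{\left(Z \right)} = -2 - \left(136 + Z\right) = -138 - Z$)
$\sqrt{u{\left(21 \right)} + Y{\left(c,-50 \right)}} = \sqrt{\left(-138 - 21\right) + 181 \left(-50\right)} = \sqrt{\left(-138 - 21\right) - 9050} = \sqrt{-159 - 9050} = \sqrt{-9209} = i \sqrt{9209}$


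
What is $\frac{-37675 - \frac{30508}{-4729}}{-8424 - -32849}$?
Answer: $- \frac{178134567}{115505825} \approx -1.5422$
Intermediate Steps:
$\frac{-37675 - \frac{30508}{-4729}}{-8424 - -32849} = \frac{-37675 - - \frac{30508}{4729}}{-8424 + 32849} = \frac{-37675 + \frac{30508}{4729}}{24425} = \left(- \frac{178134567}{4729}\right) \frac{1}{24425} = - \frac{178134567}{115505825}$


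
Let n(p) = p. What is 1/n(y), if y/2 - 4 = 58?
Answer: 1/124 ≈ 0.0080645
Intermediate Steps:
y = 124 (y = 8 + 2*58 = 8 + 116 = 124)
1/n(y) = 1/124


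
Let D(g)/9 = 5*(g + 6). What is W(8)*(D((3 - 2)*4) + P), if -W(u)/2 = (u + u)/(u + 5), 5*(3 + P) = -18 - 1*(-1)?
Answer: -70976/65 ≈ -1091.9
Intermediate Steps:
D(g) = 270 + 45*g (D(g) = 9*(5*(g + 6)) = 9*(5*(6 + g)) = 9*(30 + 5*g) = 270 + 45*g)
P = -32/5 (P = -3 + (-18 - 1*(-1))/5 = -3 + (-18 + 1)/5 = -3 + (⅕)*(-17) = -3 - 17/5 = -32/5 ≈ -6.4000)
W(u) = -4*u/(5 + u) (W(u) = -2*(u + u)/(u + 5) = -2*2*u/(5 + u) = -4*u/(5 + u))
W(8)*(D((3 - 2)*4) + P) = (-4*8/(5 + 8))*((270 + 45*((3 - 2)*4)) - 32/5) = (-4*8/13)*((270 + 45*(1*4)) - 32/5) = (-4*8*1/13)*((270 + 45*4) - 32/5) = -32*((270 + 180) - 32/5)/13 = -32*(450 - 32/5)/13 = -32/13*2218/5 = -70976/65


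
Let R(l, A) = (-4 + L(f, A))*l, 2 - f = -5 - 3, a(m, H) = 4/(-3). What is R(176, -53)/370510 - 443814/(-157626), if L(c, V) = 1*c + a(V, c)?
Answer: 279875831/99323145 ≈ 2.8178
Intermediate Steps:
a(m, H) = -4/3 (a(m, H) = 4*(-1/3) = -4/3)
f = 10 (f = 2 - (-5 - 3) = 2 - 1*(-8) = 2 + 8 = 10)
L(c, V) = -4/3 + c (L(c, V) = 1*c - 4/3 = c - 4/3 = -4/3 + c)
R(l, A) = 14*l/3 (R(l, A) = (-4 + (-4/3 + 10))*l = (-4 + 26/3)*l = 14*l/3)
R(176, -53)/370510 - 443814/(-157626) = ((14/3)*176)/370510 - 443814/(-157626) = (2464/3)*(1/370510) - 443814*(-1/157626) = 176/79395 + 10567/3753 = 279875831/99323145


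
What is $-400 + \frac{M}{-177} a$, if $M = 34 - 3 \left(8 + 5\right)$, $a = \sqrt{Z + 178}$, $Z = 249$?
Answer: $-400 + \frac{5 \sqrt{427}}{177} \approx -399.42$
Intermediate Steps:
$a = \sqrt{427}$ ($a = \sqrt{249 + 178} = \sqrt{427} \approx 20.664$)
$M = -5$ ($M = 34 - 39 = -5$)
$-400 + \frac{M}{-177} a = -400 + - \frac{5}{-177} \sqrt{427} = -400 + \left(-5\right) \left(- \frac{1}{177}\right) \sqrt{427} = -400 + \frac{5 \sqrt{427}}{177}$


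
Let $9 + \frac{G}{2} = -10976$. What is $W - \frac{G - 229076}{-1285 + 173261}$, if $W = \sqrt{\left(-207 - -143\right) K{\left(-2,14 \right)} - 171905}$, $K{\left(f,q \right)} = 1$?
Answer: $\frac{125523}{85988} + i \sqrt{171969} \approx 1.4598 + 414.69 i$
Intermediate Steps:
$G = -21970$ ($G = -18 + 2 \left(-10976\right) = -18 - 21952 = -21970$)
$W = i \sqrt{171969}$ ($W = \sqrt{\left(-207 - -143\right) 1 - 171905} = \sqrt{\left(-207 + 143\right) 1 - 171905} = \sqrt{\left(-64\right) 1 - 171905} = \sqrt{-64 - 171905} = \sqrt{-171969} = i \sqrt{171969} \approx 414.69 i$)
$W - \frac{G - 229076}{-1285 + 173261} = i \sqrt{171969} - \frac{-21970 - 229076}{-1285 + 173261} = i \sqrt{171969} - - \frac{251046}{171976} = i \sqrt{171969} - \left(-251046\right) \frac{1}{171976} = i \sqrt{171969} - - \frac{125523}{85988} = i \sqrt{171969} + \frac{125523}{85988} = \frac{125523}{85988} + i \sqrt{171969}$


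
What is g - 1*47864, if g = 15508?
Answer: -32356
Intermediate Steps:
g - 1*47864 = 15508 - 1*47864 = 15508 - 47864 = -32356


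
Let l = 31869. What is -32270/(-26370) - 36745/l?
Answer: 220174/3112539 ≈ 0.070738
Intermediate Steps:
-32270/(-26370) - 36745/l = -32270/(-26370) - 36745/31869 = -32270*(-1/26370) - 36745*1/31869 = 3227/2637 - 36745/31869 = 220174/3112539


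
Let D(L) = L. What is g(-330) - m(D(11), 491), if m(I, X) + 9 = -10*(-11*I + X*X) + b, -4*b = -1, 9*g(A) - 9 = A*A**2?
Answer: -6333561/4 ≈ -1.5834e+6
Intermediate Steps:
g(A) = 1 + A**3/9 (g(A) = 1 + (A*A**2)/9 = 1 + A**3/9)
b = 1/4 (b = -1/4*(-1) = 1/4 ≈ 0.25000)
m(I, X) = -35/4 - 10*X**2 + 110*I (m(I, X) = -9 + (-10*(-11*I + X*X) + 1/4) = -9 + (-10*(-11*I + X**2) + 1/4) = -9 + (-10*(X**2 - 11*I) + 1/4) = -9 + ((-10*X**2 + 110*I) + 1/4) = -9 + (1/4 - 10*X**2 + 110*I) = -35/4 - 10*X**2 + 110*I)
g(-330) - m(D(11), 491) = (1 + (1/9)*(-330)**3) - (-35/4 - 10*491**2 + 110*11) = (1 + (1/9)*(-35937000)) - (-35/4 - 10*241081 + 1210) = (1 - 3993000) - (-35/4 - 2410810 + 1210) = -3992999 - 1*(-9638435/4) = -3992999 + 9638435/4 = -6333561/4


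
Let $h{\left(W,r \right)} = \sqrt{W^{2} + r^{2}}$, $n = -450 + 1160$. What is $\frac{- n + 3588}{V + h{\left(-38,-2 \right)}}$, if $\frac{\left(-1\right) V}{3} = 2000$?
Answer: $- \frac{2158500}{4499819} - \frac{1439 \sqrt{362}}{8999638} \approx -0.48273$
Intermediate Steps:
$V = -6000$ ($V = \left(-3\right) 2000 = -6000$)
$n = 710$
$\frac{- n + 3588}{V + h{\left(-38,-2 \right)}} = \frac{\left(-1\right) 710 + 3588}{-6000 + \sqrt{\left(-38\right)^{2} + \left(-2\right)^{2}}} = \frac{-710 + 3588}{-6000 + \sqrt{1444 + 4}} = \frac{2878}{-6000 + \sqrt{1448}} = \frac{2878}{-6000 + 2 \sqrt{362}}$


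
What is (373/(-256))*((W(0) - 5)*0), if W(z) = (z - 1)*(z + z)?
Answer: 0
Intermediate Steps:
W(z) = 2*z*(-1 + z) (W(z) = (-1 + z)*(2*z) = 2*z*(-1 + z))
(373/(-256))*((W(0) - 5)*0) = (373/(-256))*((2*0*(-1 + 0) - 5)*0) = (373*(-1/256))*((2*0*(-1) - 5)*0) = -373*(0 - 5)*0/256 = -(-1865)*0/256 = -373/256*0 = 0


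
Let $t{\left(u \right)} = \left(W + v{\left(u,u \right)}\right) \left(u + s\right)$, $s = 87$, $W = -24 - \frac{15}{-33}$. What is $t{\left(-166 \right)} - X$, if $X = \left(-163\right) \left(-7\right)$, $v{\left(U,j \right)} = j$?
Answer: $\frac{152164}{11} \approx 13833.0$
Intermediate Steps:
$X = 1141$
$W = - \frac{259}{11}$ ($W = -24 - - \frac{5}{11} = -24 + \frac{5}{11} = - \frac{259}{11} \approx -23.545$)
$t{\left(u \right)} = \left(87 + u\right) \left(- \frac{259}{11} + u\right)$ ($t{\left(u \right)} = \left(- \frac{259}{11} + u\right) \left(u + 87\right) = \left(- \frac{259}{11} + u\right) \left(87 + u\right) = \left(87 + u\right) \left(- \frac{259}{11} + u\right)$)
$t{\left(-166 \right)} - X = \left(- \frac{22533}{11} + \left(-166\right)^{2} + \frac{698}{11} \left(-166\right)\right) - 1141 = \left(- \frac{22533}{11} + 27556 - \frac{115868}{11}\right) - 1141 = \frac{164715}{11} - 1141 = \frac{152164}{11}$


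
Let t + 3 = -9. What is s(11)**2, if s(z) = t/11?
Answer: 144/121 ≈ 1.1901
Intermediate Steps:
t = -12 (t = -3 - 9 = -12)
s(z) = -12/11
s(11)**2 = (-12/11)**2 = 144/121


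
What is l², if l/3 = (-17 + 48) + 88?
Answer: 127449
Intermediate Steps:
l = 357 (l = 3*((-17 + 48) + 88) = 3*(31 + 88) = 3*119 = 357)
l² = 357² = 127449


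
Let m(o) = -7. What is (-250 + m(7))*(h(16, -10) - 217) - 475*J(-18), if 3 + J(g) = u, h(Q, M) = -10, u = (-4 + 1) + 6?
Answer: 58339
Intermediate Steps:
u = 3 (u = -3 + 6 = 3)
J(g) = 0 (J(g) = -3 + 3 = 0)
(-250 + m(7))*(h(16, -10) - 217) - 475*J(-18) = (-250 - 7)*(-10 - 217) - 475*0 = -257*(-227) + 0 = 58339 + 0 = 58339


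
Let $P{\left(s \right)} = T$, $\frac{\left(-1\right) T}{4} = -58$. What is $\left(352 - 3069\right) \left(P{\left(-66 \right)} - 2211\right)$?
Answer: $5376943$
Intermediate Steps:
$T = 232$ ($T = \left(-4\right) \left(-58\right) = 232$)
$P{\left(s \right)} = 232$
$\left(352 - 3069\right) \left(P{\left(-66 \right)} - 2211\right) = \left(352 - 3069\right) \left(232 - 2211\right) = \left(-2717\right) \left(-1979\right) = 5376943$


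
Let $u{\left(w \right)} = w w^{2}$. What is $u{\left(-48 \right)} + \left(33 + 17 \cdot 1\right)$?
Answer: $-110542$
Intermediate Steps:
$u{\left(w \right)} = w^{3}$
$u{\left(-48 \right)} + \left(33 + 17 \cdot 1\right) = \left(-48\right)^{3} + \left(33 + 17 \cdot 1\right) = -110592 + \left(33 + 17\right) = -110592 + 50 = -110542$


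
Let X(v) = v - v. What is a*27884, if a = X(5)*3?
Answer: 0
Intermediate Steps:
X(v) = 0
a = 0 (a = 0*3 = 0)
a*27884 = 0*27884 = 0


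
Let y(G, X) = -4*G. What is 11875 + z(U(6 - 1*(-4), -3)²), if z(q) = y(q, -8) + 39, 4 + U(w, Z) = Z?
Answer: 11718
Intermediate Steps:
U(w, Z) = -4 + Z
z(q) = 39 - 4*q (z(q) = -4*q + 39 = 39 - 4*q)
11875 + z(U(6 - 1*(-4), -3)²) = 11875 + (39 - 4*(-4 - 3)²) = 11875 + (39 - 4*(-7)²) = 11875 + (39 - 4*49) = 11875 + (39 - 196) = 11875 - 157 = 11718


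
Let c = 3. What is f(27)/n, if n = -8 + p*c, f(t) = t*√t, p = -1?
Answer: -81*√3/11 ≈ -12.754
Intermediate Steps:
f(t) = t^(3/2)
n = -11 (n = -8 - 1*3 = -8 - 3 = -11)
f(27)/n = 27^(3/2)/(-11) = (81*√3)*(-1/11) = -81*√3/11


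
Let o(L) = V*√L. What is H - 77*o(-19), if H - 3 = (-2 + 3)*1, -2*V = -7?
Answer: 4 - 539*I*√19/2 ≈ 4.0 - 1174.7*I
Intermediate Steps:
V = 7/2 (V = -½*(-7) = 7/2 ≈ 3.5000)
H = 4 (H = 3 + (-2 + 3)*1 = 3 + 1*1 = 3 + 1 = 4)
o(L) = 7*√L/2
H - 77*o(-19) = 4 - 539*√(-19)/2 = 4 - 539*I*√19/2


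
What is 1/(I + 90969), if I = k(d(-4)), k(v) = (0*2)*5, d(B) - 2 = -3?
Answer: 1/90969 ≈ 1.0993e-5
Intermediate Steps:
d(B) = -1 (d(B) = 2 - 3 = -1)
k(v) = 0 (k(v) = 0*5 = 0)
I = 0
1/(I + 90969) = 1/(0 + 90969) = 1/90969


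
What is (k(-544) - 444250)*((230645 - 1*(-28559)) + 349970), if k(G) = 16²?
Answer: -270469600956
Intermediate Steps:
k(G) = 256
(k(-544) - 444250)*((230645 - 1*(-28559)) + 349970) = (256 - 444250)*((230645 - 1*(-28559)) + 349970) = -443994*((230645 + 28559) + 349970) = -443994*(259204 + 349970) = -443994*609174 = -270469600956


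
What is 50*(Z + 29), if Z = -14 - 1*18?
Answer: -150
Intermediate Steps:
Z = -32 (Z = -14 - 18 = -32)
50*(Z + 29) = 50*(-32 + 29) = 50*(-3) = -150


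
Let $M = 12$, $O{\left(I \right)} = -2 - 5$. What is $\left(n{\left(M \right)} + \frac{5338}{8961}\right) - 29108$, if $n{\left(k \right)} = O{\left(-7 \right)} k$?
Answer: $- \frac{261584174}{8961} \approx -29191.0$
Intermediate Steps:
$O{\left(I \right)} = -7$ ($O{\left(I \right)} = -2 - 5 = -7$)
$n{\left(k \right)} = - 7 k$
$\left(n{\left(M \right)} + \frac{5338}{8961}\right) - 29108 = \left(\left(-7\right) 12 + \frac{5338}{8961}\right) - 29108 = \left(-84 + 5338 \cdot \frac{1}{8961}\right) - 29108 = \left(-84 + \frac{5338}{8961}\right) - 29108 = - \frac{747386}{8961} - 29108 = - \frac{261584174}{8961}$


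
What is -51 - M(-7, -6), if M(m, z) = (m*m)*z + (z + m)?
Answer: 256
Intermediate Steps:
M(m, z) = m + z + z*m² (M(m, z) = m²*z + (m + z) = z*m² + (m + z) = m + z + z*m²)
-51 - M(-7, -6) = -51 - (-7 - 6 - 6*(-7)²) = -51 - (-7 - 6 - 6*49) = -51 - (-7 - 6 - 294) = -51 - 1*(-307) = -51 + 307 = 256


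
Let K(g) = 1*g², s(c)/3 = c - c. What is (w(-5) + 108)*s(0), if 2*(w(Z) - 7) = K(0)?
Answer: 0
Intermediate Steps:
s(c) = 0 (s(c) = 3*(c - c) = 3*0 = 0)
K(g) = g²
w(Z) = 7 (w(Z) = 7 + (½)*0² = 7 + (½)*0 = 7 + 0 = 7)
(w(-5) + 108)*s(0) = (7 + 108)*0 = 115*0 = 0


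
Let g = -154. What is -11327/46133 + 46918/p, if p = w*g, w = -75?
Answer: 1016820622/266418075 ≈ 3.8166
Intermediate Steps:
p = 11550 (p = -75*(-154) = 11550)
-11327/46133 + 46918/p = -11327/46133 + 46918/11550 = -11327*1/46133 + 46918*(1/11550) = -11327/46133 + 23459/5775 = 1016820622/266418075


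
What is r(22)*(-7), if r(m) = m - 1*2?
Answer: -140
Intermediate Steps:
r(m) = -2 + m (r(m) = m - 2 = -2 + m)
r(22)*(-7) = (-2 + 22)*(-7) = 20*(-7) = -140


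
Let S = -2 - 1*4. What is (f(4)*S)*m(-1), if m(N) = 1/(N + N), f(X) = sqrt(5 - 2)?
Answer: 3*sqrt(3) ≈ 5.1962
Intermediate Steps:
f(X) = sqrt(3)
m(N) = 1/(2*N)
S = -6 (S = -2 - 4 = -6)
(f(4)*S)*m(-1) = (sqrt(3)*(-6))*((1/2)/(-1)) = (-6*sqrt(3))*((1/2)*(-1)) = -6*sqrt(3)*(-1/2) = 3*sqrt(3)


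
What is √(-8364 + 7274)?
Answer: I*√1090 ≈ 33.015*I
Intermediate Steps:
√(-8364 + 7274) = √(-1090) = I*√1090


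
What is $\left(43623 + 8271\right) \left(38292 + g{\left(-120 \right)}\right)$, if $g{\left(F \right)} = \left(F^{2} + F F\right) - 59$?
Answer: $3478610502$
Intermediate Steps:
$g{\left(F \right)} = -59 + 2 F^{2}$ ($g{\left(F \right)} = \left(F^{2} + F^{2}\right) - 59 = 2 F^{2} - 59 = -59 + 2 F^{2}$)
$\left(43623 + 8271\right) \left(38292 + g{\left(-120 \right)}\right) = \left(43623 + 8271\right) \left(38292 - \left(59 - 2 \left(-120\right)^{2}\right)\right) = 51894 \left(38292 + \left(-59 + 2 \cdot 14400\right)\right) = 51894 \left(38292 + \left(-59 + 28800\right)\right) = 51894 \left(38292 + 28741\right) = 51894 \cdot 67033 = 3478610502$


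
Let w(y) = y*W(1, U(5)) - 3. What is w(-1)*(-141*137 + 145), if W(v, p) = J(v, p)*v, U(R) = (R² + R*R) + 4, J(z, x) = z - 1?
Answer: 57516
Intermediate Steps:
J(z, x) = -1 + z
U(R) = 4 + 2*R² (U(R) = (R² + R²) + 4 = 2*R² + 4 = 4 + 2*R²)
W(v, p) = v*(-1 + v) (W(v, p) = (-1 + v)*v = v*(-1 + v))
w(y) = -3 (w(y) = y*(1*(-1 + 1)) - 3 = y*(1*0) - 3 = y*0 - 3 = 0 - 3 = -3)
w(-1)*(-141*137 + 145) = -3*(-141*137 + 145) = -3*(-19317 + 145) = -3*(-19172) = 57516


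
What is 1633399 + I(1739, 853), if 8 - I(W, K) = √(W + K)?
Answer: 1633407 - 36*√2 ≈ 1.6334e+6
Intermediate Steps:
I(W, K) = 8 - √(K + W) (I(W, K) = 8 - √(W + K) = 8 - √(K + W))
1633399 + I(1739, 853) = 1633399 + (8 - √(853 + 1739)) = 1633399 + (8 - √2592) = 1633399 + (8 - 36*√2) = 1633407 - 36*√2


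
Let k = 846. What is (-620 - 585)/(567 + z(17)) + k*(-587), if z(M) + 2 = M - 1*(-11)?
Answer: -294486191/593 ≈ -4.9660e+5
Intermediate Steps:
z(M) = 9 + M (z(M) = -2 + (M - 1*(-11)) = -2 + (M + 11) = -2 + (11 + M) = 9 + M)
(-620 - 585)/(567 + z(17)) + k*(-587) = (-620 - 585)/(567 + (9 + 17)) + 846*(-587) = -1205/(567 + 26) - 496602 = -1205/593 - 496602 = -294486191/593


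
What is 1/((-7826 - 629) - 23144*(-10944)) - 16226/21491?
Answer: -5611266471565/7432005928896 ≈ -0.75501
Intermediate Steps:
1/((-7826 - 629) - 23144*(-10944)) - 16226/21491 = -1/10944/(-8455 - 23144) - 16226*1/21491 = -1/10944/(-31599) - 16226/21491 = -1/31599*(-1/10944) - 16226/21491 = 1/345819456 - 16226/21491 = -5611266471565/7432005928896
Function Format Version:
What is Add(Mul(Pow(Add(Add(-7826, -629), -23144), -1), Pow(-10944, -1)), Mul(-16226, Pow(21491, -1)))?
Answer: Rational(-5611266471565, 7432005928896) ≈ -0.75501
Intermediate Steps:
Add(Mul(Pow(Add(Add(-7826, -629), -23144), -1), Pow(-10944, -1)), Mul(-16226, Pow(21491, -1))) = Add(Mul(Pow(Add(-8455, -23144), -1), Rational(-1, 10944)), Mul(-16226, Rational(1, 21491))) = Add(Mul(Pow(-31599, -1), Rational(-1, 10944)), Rational(-16226, 21491)) = Add(Mul(Rational(-1, 31599), Rational(-1, 10944)), Rational(-16226, 21491)) = Add(Rational(1, 345819456), Rational(-16226, 21491)) = Rational(-5611266471565, 7432005928896)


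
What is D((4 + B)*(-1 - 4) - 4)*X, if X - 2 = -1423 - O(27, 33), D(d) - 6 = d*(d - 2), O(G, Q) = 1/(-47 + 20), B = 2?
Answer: -15730060/9 ≈ -1.7478e+6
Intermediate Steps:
O(G, Q) = -1/27 (O(G, Q) = 1/(-27) = -1/27)
D(d) = 6 + d*(-2 + d) (D(d) = 6 + d*(d - 2) = 6 + d*(-2 + d))
X = -38366/27 (X = 2 + (-1423 - 1*(-1/27)) = 2 + (-1423 + 1/27) = 2 - 38420/27 = -38366/27 ≈ -1421.0)
D((4 + B)*(-1 - 4) - 4)*X = (6 + ((4 + 2)*(-1 - 4) - 4)² - 2*((4 + 2)*(-1 - 4) - 4))*(-38366/27) = (6 + (6*(-5) - 4)² - 2*(6*(-5) - 4))*(-38366/27) = (6 + (-30 - 4)² - 2*(-30 - 4))*(-38366/27) = (6 + (-34)² - 2*(-34))*(-38366/27) = (6 + 1156 + 68)*(-38366/27) = 1230*(-38366/27) = -15730060/9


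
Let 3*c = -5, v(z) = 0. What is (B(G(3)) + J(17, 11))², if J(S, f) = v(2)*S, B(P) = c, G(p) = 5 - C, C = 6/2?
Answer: 25/9 ≈ 2.7778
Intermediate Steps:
C = 3 (C = 6*(½) = 3)
G(p) = 2 (G(p) = 5 - 1*3 = 5 - 3 = 2)
c = -5/3 (c = (⅓)*(-5) = -5/3 ≈ -1.6667)
B(P) = -5/3
J(S, f) = 0 (J(S, f) = 0*S = 0)
(B(G(3)) + J(17, 11))² = (-5/3 + 0)² = (-5/3)² = 25/9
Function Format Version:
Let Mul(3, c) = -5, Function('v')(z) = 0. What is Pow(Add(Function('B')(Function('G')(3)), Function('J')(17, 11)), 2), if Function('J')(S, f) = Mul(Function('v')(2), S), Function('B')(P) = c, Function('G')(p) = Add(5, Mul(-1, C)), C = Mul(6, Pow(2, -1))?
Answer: Rational(25, 9) ≈ 2.7778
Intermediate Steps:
C = 3 (C = Mul(6, Rational(1, 2)) = 3)
Function('G')(p) = 2 (Function('G')(p) = Add(5, Mul(-1, 3)) = Add(5, -3) = 2)
c = Rational(-5, 3) (c = Mul(Rational(1, 3), -5) = Rational(-5, 3) ≈ -1.6667)
Function('B')(P) = Rational(-5, 3)
Function('J')(S, f) = 0 (Function('J')(S, f) = Mul(0, S) = 0)
Pow(Add(Function('B')(Function('G')(3)), Function('J')(17, 11)), 2) = Pow(Add(Rational(-5, 3), 0), 2) = Pow(Rational(-5, 3), 2) = Rational(25, 9)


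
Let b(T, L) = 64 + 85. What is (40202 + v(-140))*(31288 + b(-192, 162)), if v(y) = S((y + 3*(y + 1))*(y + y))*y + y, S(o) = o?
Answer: -685148603706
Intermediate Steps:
b(T, L) = 149
v(y) = y + 2*y²*(3 + 4*y) (v(y) = ((y + 3*(y + 1))*(y + y))*y + y = ((y + 3*(1 + y))*(2*y))*y + y = ((y + (3 + 3*y))*(2*y))*y + y = ((3 + 4*y)*(2*y))*y + y = (2*y*(3 + 4*y))*y + y = 2*y²*(3 + 4*y) + y = y + 2*y²*(3 + 4*y))
(40202 + v(-140))*(31288 + b(-192, 162)) = (40202 - 140*(1 + 2*(-140)*(3 + 4*(-140))))*(31288 + 149) = (40202 - 140*(1 + 2*(-140)*(3 - 560)))*31437 = (40202 - 140*(1 + 2*(-140)*(-557)))*31437 = (40202 - 140*(1 + 155960))*31437 = (40202 - 140*155961)*31437 = (40202 - 21834540)*31437 = -21794338*31437 = -685148603706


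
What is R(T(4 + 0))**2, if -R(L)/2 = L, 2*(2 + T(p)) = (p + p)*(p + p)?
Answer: 3600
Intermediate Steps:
T(p) = -2 + 2*p**2 (T(p) = -2 + ((p + p)*(p + p))/2 = -2 + ((2*p)*(2*p))/2 = -2 + (4*p**2)/2 = -2 + 2*p**2)
R(L) = -2*L
R(T(4 + 0))**2 = (-2*(-2 + 2*(4 + 0)**2))**2 = (-2*(-2 + 2*4**2))**2 = (-2*(-2 + 2*16))**2 = (-2*(-2 + 32))**2 = (-2*30)**2 = (-60)**2 = 3600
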